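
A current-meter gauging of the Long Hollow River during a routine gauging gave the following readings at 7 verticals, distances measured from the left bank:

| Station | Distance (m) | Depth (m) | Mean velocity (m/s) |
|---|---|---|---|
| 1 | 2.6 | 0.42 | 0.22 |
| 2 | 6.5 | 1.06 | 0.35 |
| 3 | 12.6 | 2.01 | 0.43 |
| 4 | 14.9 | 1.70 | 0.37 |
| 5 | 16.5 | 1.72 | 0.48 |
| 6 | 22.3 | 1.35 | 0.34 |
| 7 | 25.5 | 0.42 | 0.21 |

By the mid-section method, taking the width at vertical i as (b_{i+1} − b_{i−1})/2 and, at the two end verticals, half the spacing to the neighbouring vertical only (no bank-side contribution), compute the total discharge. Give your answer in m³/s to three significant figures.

12.2 m³/s

w_1 = (6.5 − 2.6)/2 = 1.95 m; q_1 = 0.22 × 0.42 × 1.95 = 0.1802 m³/s
w_2 = (12.6 − 2.6)/2 = 5 m; q_2 = 0.35 × 1.06 × 5 = 1.855 m³/s
w_3 = (14.9 − 6.5)/2 = 4.2 m; q_3 = 0.43 × 2.01 × 4.2 = 3.630 m³/s
w_4 = (16.5 − 12.6)/2 = 1.95 m; q_4 = 0.37 × 1.70 × 1.95 = 1.227 m³/s
w_5 = (22.3 − 14.9)/2 = 3.7 m; q_5 = 0.48 × 1.72 × 3.7 = 3.055 m³/s
w_6 = (25.5 − 16.5)/2 = 4.5 m; q_6 = 0.34 × 1.35 × 4.5 = 2.066 m³/s
w_7 = (25.5 − 22.3)/2 = 1.6 m; q_7 = 0.21 × 0.42 × 1.6 = 0.1411 m³/s
Q = Σ qᵢ = 12.15 m³/s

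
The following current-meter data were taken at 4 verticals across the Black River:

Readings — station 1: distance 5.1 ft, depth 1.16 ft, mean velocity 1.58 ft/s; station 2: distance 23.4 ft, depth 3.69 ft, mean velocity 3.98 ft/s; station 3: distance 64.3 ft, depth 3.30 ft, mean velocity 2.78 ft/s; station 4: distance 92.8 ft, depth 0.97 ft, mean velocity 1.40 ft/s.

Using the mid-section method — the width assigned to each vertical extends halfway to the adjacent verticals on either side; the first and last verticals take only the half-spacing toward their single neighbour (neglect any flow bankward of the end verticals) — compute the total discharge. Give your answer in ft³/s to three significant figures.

789 ft³/s

w_1 = (23.4 − 5.1)/2 = 9.15 ft; q_1 = 1.58 × 1.16 × 9.15 = 16.77 ft³/s
w_2 = (64.3 − 5.1)/2 = 29.6 ft; q_2 = 3.98 × 3.69 × 29.6 = 434.7 ft³/s
w_3 = (92.8 − 23.4)/2 = 34.7 ft; q_3 = 2.78 × 3.30 × 34.7 = 318.3 ft³/s
w_4 = (92.8 − 64.3)/2 = 14.25 ft; q_4 = 1.40 × 0.97 × 14.25 = 19.35 ft³/s
Q = Σ qᵢ = 789.2 ft³/s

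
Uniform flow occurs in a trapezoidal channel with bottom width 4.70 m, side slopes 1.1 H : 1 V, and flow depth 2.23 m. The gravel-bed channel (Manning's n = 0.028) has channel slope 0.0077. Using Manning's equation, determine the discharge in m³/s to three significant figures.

62.8 m³/s

A = (b + z·y)·y = (4.70 + 1.1×2.23)×2.23 = 15.95 m²
P = b + 2y√(1+z²) = 4.70 + 2×2.23×√(1+1.1²) = 11.33 m
R = A/P = 15.95/11.33 = 1.408 m
Q = (1/n)·A·R^(2/3)·S^(1/2) = (1/0.028) × 15.95 × 1.408^(2/3) × 0.0077^(1/2) = 62.79 m³/s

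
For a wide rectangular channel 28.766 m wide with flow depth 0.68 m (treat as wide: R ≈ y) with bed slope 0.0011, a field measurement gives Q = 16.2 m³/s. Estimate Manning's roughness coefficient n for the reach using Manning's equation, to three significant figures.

A = b·y = 28.766 × 0.68 = 19.56 m²
Wide channel: R ≈ y = 0.68 m
n = (1/Q)·A·R^(2/3)·S^(1/2) = (1/16.2) × 19.56 × 0.7733 × 0.03317 = 0.03097

0.0310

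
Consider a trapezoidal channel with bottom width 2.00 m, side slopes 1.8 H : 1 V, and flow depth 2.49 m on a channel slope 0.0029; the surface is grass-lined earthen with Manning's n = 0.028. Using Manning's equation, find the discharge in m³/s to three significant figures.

A = (b + z·y)·y = (2.00 + 1.8×2.49)×2.49 = 16.14 m²
P = b + 2y√(1+z²) = 2.00 + 2×2.49×√(1+1.8²) = 12.25 m
R = A/P = 16.14/12.25 = 1.317 m
Q = (1/n)·A·R^(2/3)·S^(1/2) = (1/0.028) × 16.14 × 1.317^(2/3) × 0.0029^(1/2) = 37.30 m³/s

37.3 m³/s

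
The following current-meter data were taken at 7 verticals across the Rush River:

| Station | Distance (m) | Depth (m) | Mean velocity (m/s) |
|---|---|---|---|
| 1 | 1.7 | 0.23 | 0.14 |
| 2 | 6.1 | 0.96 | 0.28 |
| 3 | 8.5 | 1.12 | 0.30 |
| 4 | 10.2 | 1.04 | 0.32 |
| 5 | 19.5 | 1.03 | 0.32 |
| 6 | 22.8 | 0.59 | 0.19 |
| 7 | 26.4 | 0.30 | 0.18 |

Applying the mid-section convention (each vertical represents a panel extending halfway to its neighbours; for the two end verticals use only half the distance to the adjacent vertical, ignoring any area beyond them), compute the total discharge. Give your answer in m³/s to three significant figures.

6.06 m³/s

w_1 = (6.1 − 1.7)/2 = 2.2 m; q_1 = 0.14 × 0.23 × 2.2 = 0.07084 m³/s
w_2 = (8.5 − 1.7)/2 = 3.4 m; q_2 = 0.28 × 0.96 × 3.4 = 0.9139 m³/s
w_3 = (10.2 − 6.1)/2 = 2.05 m; q_3 = 0.30 × 1.12 × 2.05 = 0.6888 m³/s
w_4 = (19.5 − 8.5)/2 = 5.5 m; q_4 = 0.32 × 1.04 × 5.5 = 1.830 m³/s
w_5 = (22.8 − 10.2)/2 = 6.3 m; q_5 = 0.32 × 1.03 × 6.3 = 2.076 m³/s
w_6 = (26.4 − 19.5)/2 = 3.45 m; q_6 = 0.19 × 0.59 × 3.45 = 0.3867 m³/s
w_7 = (26.4 − 22.8)/2 = 1.8 m; q_7 = 0.18 × 0.30 × 1.8 = 0.09720 m³/s
Q = Σ qᵢ = 6.064 m³/s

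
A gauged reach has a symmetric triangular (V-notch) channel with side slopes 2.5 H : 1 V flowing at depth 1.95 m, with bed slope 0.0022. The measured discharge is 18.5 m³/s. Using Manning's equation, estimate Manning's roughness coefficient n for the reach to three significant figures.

A = z·y² = 2.5×1.95² = 9.506 m²
P = 2y√(1+z²) = 2×1.95×√(1+2.5²) = 10.50 m
R = A/P = 9.506/10.50 = 0.9053 m
n = (1/Q)·A·R^(2/3)·S^(1/2) = (1/18.5) × 9.506 × 0.9358 × 0.04690 = 0.02255

0.0226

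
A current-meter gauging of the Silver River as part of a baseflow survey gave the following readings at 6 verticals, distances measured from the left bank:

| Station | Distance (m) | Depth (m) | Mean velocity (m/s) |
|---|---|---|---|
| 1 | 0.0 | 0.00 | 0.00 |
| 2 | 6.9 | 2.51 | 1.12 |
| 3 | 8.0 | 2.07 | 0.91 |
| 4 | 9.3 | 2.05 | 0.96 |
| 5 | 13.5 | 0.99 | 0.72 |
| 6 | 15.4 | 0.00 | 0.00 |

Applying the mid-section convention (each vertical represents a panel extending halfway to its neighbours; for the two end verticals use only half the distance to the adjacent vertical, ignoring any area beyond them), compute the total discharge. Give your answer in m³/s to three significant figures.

21.1 m³/s

w_2 = (8.0 − 0.0)/2 = 4 m; q_2 = 1.12 × 2.51 × 4 = 11.24 m³/s
w_3 = (9.3 − 6.9)/2 = 1.2 m; q_3 = 0.91 × 2.07 × 1.2 = 2.260 m³/s
w_4 = (13.5 − 8.0)/2 = 2.75 m; q_4 = 0.96 × 2.05 × 2.75 = 5.412 m³/s
w_5 = (15.4 − 9.3)/2 = 3.05 m; q_5 = 0.72 × 0.99 × 3.05 = 2.174 m³/s
Stations 1, 6 contribute zero (depth or velocity is 0).
Q = Σ qᵢ = 21.09 m³/s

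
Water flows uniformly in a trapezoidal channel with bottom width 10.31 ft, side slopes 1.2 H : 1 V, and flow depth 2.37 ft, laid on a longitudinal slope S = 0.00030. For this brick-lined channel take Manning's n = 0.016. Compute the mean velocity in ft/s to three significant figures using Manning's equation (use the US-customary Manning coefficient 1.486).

2.34 ft/s

A = (b + z·y)·y = (10.31 + 1.2×2.37)×2.37 = 31.17 ft²
P = b + 2y√(1+z²) = 10.31 + 2×2.37×√(1+1.2²) = 17.71 ft
R = A/P = 31.17/17.71 = 1.760 ft
Q = (1.486/n)·A·R^(2/3)·S^(1/2) = (1.486/0.016) × 31.17 × 1.760^(2/3) × 0.00030^(1/2) = 73.10 ft³/s
V = Q/A = 73.10/31.17 = 2.345 ft/s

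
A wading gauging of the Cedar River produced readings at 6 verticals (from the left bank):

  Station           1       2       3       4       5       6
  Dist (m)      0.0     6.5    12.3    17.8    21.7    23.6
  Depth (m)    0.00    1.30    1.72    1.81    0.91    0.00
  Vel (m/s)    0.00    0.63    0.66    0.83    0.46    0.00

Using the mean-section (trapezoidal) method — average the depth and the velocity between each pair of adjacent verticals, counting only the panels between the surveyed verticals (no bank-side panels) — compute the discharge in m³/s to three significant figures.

17.8 m³/s

Panel 1-2: Δb = 6.5 m, d̄ = (0.00+1.30)/2 = 0.65, v̄ = (0.00+0.63)/2 = 0.315 → q = 6.5×0.65×0.315 = 1.331 m³/s
Panel 2-3: Δb = 5.8 m, d̄ = (1.30+1.72)/2 = 1.51, v̄ = (0.63+0.66)/2 = 0.645 → q = 5.8×1.51×0.645 = 5.649 m³/s
Panel 3-4: Δb = 5.5 m, d̄ = (1.72+1.81)/2 = 1.765, v̄ = (0.66+0.83)/2 = 0.745 → q = 5.5×1.765×0.745 = 7.232 m³/s
Panel 4-5: Δb = 3.9 m, d̄ = (1.81+0.91)/2 = 1.36, v̄ = (0.83+0.46)/2 = 0.645 → q = 3.9×1.36×0.645 = 3.421 m³/s
Panel 5-6: Δb = 1.9 m, d̄ = (0.91+0.00)/2 = 0.455, v̄ = (0.46+0.00)/2 = 0.23 → q = 1.9×0.455×0.23 = 0.1988 m³/s
Q = Σ q = 17.83 m³/s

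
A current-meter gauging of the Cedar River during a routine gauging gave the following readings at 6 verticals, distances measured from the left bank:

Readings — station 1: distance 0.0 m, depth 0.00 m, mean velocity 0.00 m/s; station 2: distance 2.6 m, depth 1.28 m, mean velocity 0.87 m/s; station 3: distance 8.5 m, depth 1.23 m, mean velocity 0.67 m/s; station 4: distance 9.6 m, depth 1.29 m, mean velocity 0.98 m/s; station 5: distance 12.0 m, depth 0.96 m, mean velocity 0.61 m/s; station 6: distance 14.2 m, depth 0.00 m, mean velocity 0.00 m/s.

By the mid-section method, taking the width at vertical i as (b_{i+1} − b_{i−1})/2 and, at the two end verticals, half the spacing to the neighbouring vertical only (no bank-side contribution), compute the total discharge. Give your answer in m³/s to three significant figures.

w_2 = (8.5 − 0.0)/2 = 4.25 m; q_2 = 0.87 × 1.28 × 4.25 = 4.733 m³/s
w_3 = (9.6 − 2.6)/2 = 3.5 m; q_3 = 0.67 × 1.23 × 3.5 = 2.884 m³/s
w_4 = (12.0 − 8.5)/2 = 1.75 m; q_4 = 0.98 × 1.29 × 1.75 = 2.212 m³/s
w_5 = (14.2 − 9.6)/2 = 2.3 m; q_5 = 0.61 × 0.96 × 2.3 = 1.347 m³/s
Stations 1, 6 contribute zero (depth or velocity is 0).
Q = Σ qᵢ = 11.18 m³/s

11.2 m³/s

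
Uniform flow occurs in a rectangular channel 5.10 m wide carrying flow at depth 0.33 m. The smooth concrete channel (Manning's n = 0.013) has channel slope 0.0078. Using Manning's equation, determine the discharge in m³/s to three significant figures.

A = b·y = 5.10 × 0.33 = 1.683 m²
P = b + 2y = 5.10 + 2×0.33 = 5.760 m
R = A/P = 1.683/5.760 = 0.2922 m
Q = (1/n)·A·R^(2/3)·S^(1/2) = (1/0.013) × 1.683 × 0.2922^(2/3) × 0.0078^(1/2) = 5.035 m³/s

5.03 m³/s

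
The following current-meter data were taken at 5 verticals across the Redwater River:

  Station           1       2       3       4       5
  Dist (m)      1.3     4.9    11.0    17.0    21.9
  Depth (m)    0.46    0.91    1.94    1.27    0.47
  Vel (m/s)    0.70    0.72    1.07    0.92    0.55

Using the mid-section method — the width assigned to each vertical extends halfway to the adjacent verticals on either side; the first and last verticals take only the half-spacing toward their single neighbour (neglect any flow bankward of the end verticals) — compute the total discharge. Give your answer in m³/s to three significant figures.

23.3 m³/s

w_1 = (4.9 − 1.3)/2 = 1.8 m; q_1 = 0.70 × 0.46 × 1.8 = 0.5796 m³/s
w_2 = (11.0 − 1.3)/2 = 4.85 m; q_2 = 0.72 × 0.91 × 4.85 = 3.178 m³/s
w_3 = (17.0 − 4.9)/2 = 6.05 m; q_3 = 1.07 × 1.94 × 6.05 = 12.56 m³/s
w_4 = (21.9 − 11.0)/2 = 5.45 m; q_4 = 0.92 × 1.27 × 5.45 = 6.368 m³/s
w_5 = (21.9 − 17.0)/2 = 2.45 m; q_5 = 0.55 × 0.47 × 2.45 = 0.6333 m³/s
Q = Σ qᵢ = 23.32 m³/s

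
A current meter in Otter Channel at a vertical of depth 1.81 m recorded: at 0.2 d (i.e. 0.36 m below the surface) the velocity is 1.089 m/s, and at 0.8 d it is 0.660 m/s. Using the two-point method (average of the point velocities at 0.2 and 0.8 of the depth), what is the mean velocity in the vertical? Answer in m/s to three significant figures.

0.875 m/s

v̄ = (1.089 + 0.660) / 2 = 0.8745 m/s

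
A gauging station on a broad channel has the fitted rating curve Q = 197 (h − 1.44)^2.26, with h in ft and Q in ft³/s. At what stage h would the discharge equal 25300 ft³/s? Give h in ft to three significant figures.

10.0 ft

h − h₀ = (Q/C)^(1/b) = (25300/197)^(1/2.26) = 8.571 ft
h = 1.44 + 8.571 = 10.01 ft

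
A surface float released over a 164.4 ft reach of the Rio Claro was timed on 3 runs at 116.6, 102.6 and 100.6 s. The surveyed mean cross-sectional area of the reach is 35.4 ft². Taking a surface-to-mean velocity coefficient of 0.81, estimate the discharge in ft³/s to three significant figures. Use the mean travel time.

44.2 ft³/s

t̄ = (116.6 + 102.6 + 100.6) / 3 = 106.6 s
v_surface = L / t̄ = 164.4 / 106.6 = 1.542 ft/s
v_mean = 0.81 × 1.542 = 1.249 ft/s
Q = A × v_mean = 35.4 × 1.249 = 44.22 ft³/s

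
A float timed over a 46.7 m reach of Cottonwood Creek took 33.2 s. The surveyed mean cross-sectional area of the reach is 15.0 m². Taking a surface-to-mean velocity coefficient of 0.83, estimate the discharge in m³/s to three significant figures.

v_surface = L / t̄ = 46.7 / 33.2 = 1.407 m/s
v_mean = 0.83 × 1.407 = 1.168 m/s
Q = A × v_mean = 15.0 × 1.168 = 17.51 m³/s

17.5 m³/s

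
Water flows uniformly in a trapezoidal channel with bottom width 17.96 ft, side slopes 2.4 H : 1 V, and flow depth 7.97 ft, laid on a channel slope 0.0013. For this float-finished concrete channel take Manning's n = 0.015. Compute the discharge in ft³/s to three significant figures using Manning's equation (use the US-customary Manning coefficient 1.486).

A = (b + z·y)·y = (17.96 + 2.4×7.97)×7.97 = 295.6 ft²
P = b + 2y√(1+z²) = 17.96 + 2×7.97×√(1+2.4²) = 59.40 ft
R = A/P = 295.6/59.40 = 4.976 ft
Q = (1.486/n)·A·R^(2/3)·S^(1/2) = (1.486/0.015) × 295.6 × 4.976^(2/3) × 0.0013^(1/2) = 3077 ft³/s

3080 ft³/s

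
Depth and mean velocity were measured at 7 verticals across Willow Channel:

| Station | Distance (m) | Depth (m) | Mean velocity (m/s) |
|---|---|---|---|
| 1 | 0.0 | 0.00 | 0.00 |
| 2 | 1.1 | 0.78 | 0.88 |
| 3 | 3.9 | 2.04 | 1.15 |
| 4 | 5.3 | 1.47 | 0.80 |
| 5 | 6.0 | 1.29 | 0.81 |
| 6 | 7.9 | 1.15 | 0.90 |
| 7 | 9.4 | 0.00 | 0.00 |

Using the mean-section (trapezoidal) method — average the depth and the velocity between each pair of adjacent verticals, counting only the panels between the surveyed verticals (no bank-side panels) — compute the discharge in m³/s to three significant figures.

9.74 m³/s

Panel 1-2: Δb = 1.1 m, d̄ = (0.00+0.78)/2 = 0.39, v̄ = (0.00+0.88)/2 = 0.44 → q = 1.1×0.39×0.44 = 0.1888 m³/s
Panel 2-3: Δb = 2.8 m, d̄ = (0.78+2.04)/2 = 1.41, v̄ = (0.88+1.15)/2 = 1.015 → q = 2.8×1.41×1.015 = 4.007 m³/s
Panel 3-4: Δb = 1.4 m, d̄ = (2.04+1.47)/2 = 1.755, v̄ = (1.15+0.80)/2 = 0.975 → q = 1.4×1.755×0.975 = 2.396 m³/s
Panel 4-5: Δb = 0.7 m, d̄ = (1.47+1.29)/2 = 1.38, v̄ = (0.80+0.81)/2 = 0.805 → q = 0.7×1.38×0.805 = 0.7776 m³/s
Panel 5-6: Δb = 1.9 m, d̄ = (1.29+1.15)/2 = 1.22, v̄ = (0.81+0.90)/2 = 0.855 → q = 1.9×1.22×0.855 = 1.982 m³/s
Panel 6-7: Δb = 1.5 m, d̄ = (1.15+0.00)/2 = 0.575, v̄ = (0.90+0.00)/2 = 0.45 → q = 1.5×0.575×0.45 = 0.3881 m³/s
Q = Σ q = 9.739 m³/s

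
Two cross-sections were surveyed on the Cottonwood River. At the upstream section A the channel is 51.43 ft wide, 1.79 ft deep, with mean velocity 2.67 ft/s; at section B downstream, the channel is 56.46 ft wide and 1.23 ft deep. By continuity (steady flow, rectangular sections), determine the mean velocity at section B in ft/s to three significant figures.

Q = A₁V₁ = (51.43×1.79) × 2.67 = 245.8 ft³/s
A₂ = 56.46 × 1.23 = 69.45 ft²
V₂ = Q/A₂ = 245.8/69.45 = 3.539 ft/s

3.54 ft/s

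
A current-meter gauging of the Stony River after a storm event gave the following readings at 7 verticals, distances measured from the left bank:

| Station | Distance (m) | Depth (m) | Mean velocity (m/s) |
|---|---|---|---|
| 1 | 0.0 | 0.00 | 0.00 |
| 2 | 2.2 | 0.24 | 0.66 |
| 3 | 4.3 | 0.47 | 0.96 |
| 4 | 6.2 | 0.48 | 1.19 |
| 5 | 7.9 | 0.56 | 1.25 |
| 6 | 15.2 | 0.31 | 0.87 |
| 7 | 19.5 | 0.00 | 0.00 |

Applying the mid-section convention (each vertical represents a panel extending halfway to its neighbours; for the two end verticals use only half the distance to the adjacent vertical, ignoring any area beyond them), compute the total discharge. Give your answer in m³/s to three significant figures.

w_2 = (4.3 − 0.0)/2 = 2.15 m; q_2 = 0.66 × 0.24 × 2.15 = 0.3406 m³/s
w_3 = (6.2 − 2.2)/2 = 2 m; q_3 = 0.96 × 0.47 × 2 = 0.9024 m³/s
w_4 = (7.9 − 4.3)/2 = 1.8 m; q_4 = 1.19 × 0.48 × 1.8 = 1.028 m³/s
w_5 = (15.2 − 6.2)/2 = 4.5 m; q_5 = 1.25 × 0.56 × 4.5 = 3.150 m³/s
w_6 = (19.5 − 7.9)/2 = 5.8 m; q_6 = 0.87 × 0.31 × 5.8 = 1.564 m³/s
Stations 1, 7 contribute zero (depth or velocity is 0).
Q = Σ qᵢ = 6.985 m³/s

6.99 m³/s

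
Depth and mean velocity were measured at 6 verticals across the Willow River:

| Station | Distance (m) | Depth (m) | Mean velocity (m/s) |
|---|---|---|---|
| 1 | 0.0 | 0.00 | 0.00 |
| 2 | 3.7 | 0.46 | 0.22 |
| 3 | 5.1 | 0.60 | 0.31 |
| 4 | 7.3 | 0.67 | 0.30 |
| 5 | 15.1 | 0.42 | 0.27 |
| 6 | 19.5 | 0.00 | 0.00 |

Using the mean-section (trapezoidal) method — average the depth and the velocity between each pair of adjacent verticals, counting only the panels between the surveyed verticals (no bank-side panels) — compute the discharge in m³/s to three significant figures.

2.05 m³/s

Panel 1-2: Δb = 3.7 m, d̄ = (0.00+0.46)/2 = 0.23, v̄ = (0.00+0.22)/2 = 0.11 → q = 3.7×0.23×0.11 = 0.09361 m³/s
Panel 2-3: Δb = 1.4 m, d̄ = (0.46+0.60)/2 = 0.53, v̄ = (0.22+0.31)/2 = 0.265 → q = 1.4×0.53×0.265 = 0.1966 m³/s
Panel 3-4: Δb = 2.2 m, d̄ = (0.60+0.67)/2 = 0.635, v̄ = (0.31+0.30)/2 = 0.305 → q = 2.2×0.635×0.305 = 0.4261 m³/s
Panel 4-5: Δb = 7.8 m, d̄ = (0.67+0.42)/2 = 0.545, v̄ = (0.30+0.27)/2 = 0.285 → q = 7.8×0.545×0.285 = 1.212 m³/s
Panel 5-6: Δb = 4.4 m, d̄ = (0.42+0.00)/2 = 0.21, v̄ = (0.27+0.00)/2 = 0.135 → q = 4.4×0.21×0.135 = 0.1247 m³/s
Q = Σ q = 2.053 m³/s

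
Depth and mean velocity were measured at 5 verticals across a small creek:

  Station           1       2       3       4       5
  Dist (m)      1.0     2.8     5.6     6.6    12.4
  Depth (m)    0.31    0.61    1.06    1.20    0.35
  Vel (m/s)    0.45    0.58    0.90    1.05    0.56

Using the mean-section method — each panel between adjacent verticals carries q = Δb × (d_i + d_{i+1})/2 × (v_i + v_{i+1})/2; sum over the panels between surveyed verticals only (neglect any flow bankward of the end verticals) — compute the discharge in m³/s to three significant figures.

Panel 1-2: Δb = 1.8 m, d̄ = (0.31+0.61)/2 = 0.46, v̄ = (0.45+0.58)/2 = 0.515 → q = 1.8×0.46×0.515 = 0.4264 m³/s
Panel 2-3: Δb = 2.8 m, d̄ = (0.61+1.06)/2 = 0.835, v̄ = (0.58+0.90)/2 = 0.74 → q = 2.8×0.835×0.74 = 1.730 m³/s
Panel 3-4: Δb = 1 m, d̄ = (1.06+1.20)/2 = 1.13, v̄ = (0.90+1.05)/2 = 0.975 → q = 1×1.13×0.975 = 1.102 m³/s
Panel 4-5: Δb = 5.8 m, d̄ = (1.20+0.35)/2 = 0.775, v̄ = (1.05+0.56)/2 = 0.805 → q = 5.8×0.775×0.805 = 3.618 m³/s
Q = Σ q = 6.877 m³/s

6.88 m³/s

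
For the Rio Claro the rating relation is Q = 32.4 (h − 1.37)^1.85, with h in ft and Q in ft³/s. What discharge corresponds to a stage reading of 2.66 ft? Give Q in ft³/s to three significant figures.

51.9 ft³/s

Q = 32.4 × (2.66 − 1.37)^1.85 = 32.4 × 1.29^1.85 = 51.90 ft³/s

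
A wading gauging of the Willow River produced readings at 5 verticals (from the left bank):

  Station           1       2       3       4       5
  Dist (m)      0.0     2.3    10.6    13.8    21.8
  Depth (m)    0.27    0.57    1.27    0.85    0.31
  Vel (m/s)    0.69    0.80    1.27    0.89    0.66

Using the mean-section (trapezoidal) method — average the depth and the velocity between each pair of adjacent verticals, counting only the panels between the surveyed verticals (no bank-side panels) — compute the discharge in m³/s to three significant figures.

15.9 m³/s

Panel 1-2: Δb = 2.3 m, d̄ = (0.27+0.57)/2 = 0.42, v̄ = (0.69+0.80)/2 = 0.745 → q = 2.3×0.42×0.745 = 0.7197 m³/s
Panel 2-3: Δb = 8.3 m, d̄ = (0.57+1.27)/2 = 0.92, v̄ = (0.80+1.27)/2 = 1.035 → q = 8.3×0.92×1.035 = 7.903 m³/s
Panel 3-4: Δb = 3.2 m, d̄ = (1.27+0.85)/2 = 1.06, v̄ = (1.27+0.89)/2 = 1.08 → q = 3.2×1.06×1.08 = 3.663 m³/s
Panel 4-5: Δb = 8 m, d̄ = (0.85+0.31)/2 = 0.58, v̄ = (0.89+0.66)/2 = 0.775 → q = 8×0.58×0.775 = 3.596 m³/s
Q = Σ q = 15.88 m³/s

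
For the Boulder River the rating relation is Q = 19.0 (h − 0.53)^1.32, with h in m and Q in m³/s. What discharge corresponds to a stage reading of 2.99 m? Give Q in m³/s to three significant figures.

62.3 m³/s

Q = 19.0 × (2.99 − 0.53)^1.32 = 19.0 × 2.46^1.32 = 62.34 m³/s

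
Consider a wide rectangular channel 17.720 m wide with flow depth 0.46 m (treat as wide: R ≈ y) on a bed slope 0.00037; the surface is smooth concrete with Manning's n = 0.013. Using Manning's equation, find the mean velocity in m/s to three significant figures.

0.882 m/s

A = b·y = 17.720 × 0.46 = 8.151 m²
Wide channel: R ≈ y = 0.46 m
Q = (1/n)·A·R^(2/3)·S^(1/2) = (1/0.013) × 8.151 × 0.4600^(2/3) × 0.00037^(1/2) = 7.187 m³/s
V = Q/A = 7.187/8.151 = 0.8817 m/s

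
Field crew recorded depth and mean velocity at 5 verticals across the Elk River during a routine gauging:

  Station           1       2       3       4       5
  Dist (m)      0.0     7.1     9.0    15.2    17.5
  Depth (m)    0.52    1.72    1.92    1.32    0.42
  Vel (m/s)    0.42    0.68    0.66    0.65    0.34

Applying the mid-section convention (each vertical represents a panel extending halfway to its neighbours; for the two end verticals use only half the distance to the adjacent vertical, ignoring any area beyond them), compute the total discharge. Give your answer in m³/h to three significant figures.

53900 m³/h

w_1 = (7.1 − 0.0)/2 = 3.55 m; q_1 = 0.42 × 0.52 × 3.55 = 0.7753 m³/s
w_2 = (9.0 − 0.0)/2 = 4.5 m; q_2 = 0.68 × 1.72 × 4.5 = 5.263 m³/s
w_3 = (15.2 − 7.1)/2 = 4.05 m; q_3 = 0.66 × 1.92 × 4.05 = 5.132 m³/s
w_4 = (17.5 − 9.0)/2 = 4.25 m; q_4 = 0.65 × 1.32 × 4.25 = 3.647 m³/s
w_5 = (17.5 − 15.2)/2 = 1.15 m; q_5 = 0.34 × 0.42 × 1.15 = 0.1642 m³/s
Q = Σ qᵢ = 14.98 m³/s
= 14.98 × 3600 = 53930 m³/h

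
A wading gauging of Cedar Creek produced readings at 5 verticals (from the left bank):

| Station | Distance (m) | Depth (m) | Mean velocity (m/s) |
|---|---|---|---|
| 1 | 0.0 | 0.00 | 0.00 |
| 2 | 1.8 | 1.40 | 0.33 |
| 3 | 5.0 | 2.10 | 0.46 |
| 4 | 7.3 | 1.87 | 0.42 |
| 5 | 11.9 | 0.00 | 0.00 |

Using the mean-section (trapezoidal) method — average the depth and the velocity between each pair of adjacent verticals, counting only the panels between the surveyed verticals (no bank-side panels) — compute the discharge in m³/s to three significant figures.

5.33 m³/s

Panel 1-2: Δb = 1.8 m, d̄ = (0.00+1.40)/2 = 0.7, v̄ = (0.00+0.33)/2 = 0.165 → q = 1.8×0.7×0.165 = 0.2079 m³/s
Panel 2-3: Δb = 3.2 m, d̄ = (1.40+2.10)/2 = 1.75, v̄ = (0.33+0.46)/2 = 0.395 → q = 3.2×1.75×0.395 = 2.212 m³/s
Panel 3-4: Δb = 2.3 m, d̄ = (2.10+1.87)/2 = 1.985, v̄ = (0.46+0.42)/2 = 0.44 → q = 2.3×1.985×0.44 = 2.009 m³/s
Panel 4-5: Δb = 4.6 m, d̄ = (1.87+0.00)/2 = 0.935, v̄ = (0.42+0.00)/2 = 0.21 → q = 4.6×0.935×0.21 = 0.9032 m³/s
Q = Σ q = 5.332 m³/s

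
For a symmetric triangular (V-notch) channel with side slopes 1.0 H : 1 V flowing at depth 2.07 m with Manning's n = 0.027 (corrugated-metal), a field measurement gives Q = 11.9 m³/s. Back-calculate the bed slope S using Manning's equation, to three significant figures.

0.00853

A = z·y² = 1.0×2.07² = 4.285 m²
P = 2y√(1+z²) = 2×2.07×√(1+1.0²) = 5.855 m
R = A/P = 4.285/5.855 = 0.7319 m
S = (Q·n / (1·A·R^(2/3)))² = (11.9×0.027 / (1×4.285×0.8121))² = 0.008525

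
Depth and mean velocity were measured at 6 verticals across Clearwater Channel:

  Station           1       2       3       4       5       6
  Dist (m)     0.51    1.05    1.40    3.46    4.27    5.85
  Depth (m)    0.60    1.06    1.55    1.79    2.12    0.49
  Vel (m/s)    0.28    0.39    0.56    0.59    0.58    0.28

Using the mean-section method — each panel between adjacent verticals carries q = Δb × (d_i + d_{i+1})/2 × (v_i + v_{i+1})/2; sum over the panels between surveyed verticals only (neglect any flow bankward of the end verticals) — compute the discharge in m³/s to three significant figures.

4.16 m³/s

Panel 1-2: Δb = 0.54 m, d̄ = (0.60+1.06)/2 = 0.83, v̄ = (0.28+0.39)/2 = 0.335 → q = 0.54×0.83×0.335 = 0.1501 m³/s
Panel 2-3: Δb = 0.35 m, d̄ = (1.06+1.55)/2 = 1.305, v̄ = (0.39+0.56)/2 = 0.475 → q = 0.35×1.305×0.475 = 0.2170 m³/s
Panel 3-4: Δb = 2.06 m, d̄ = (1.55+1.79)/2 = 1.67, v̄ = (0.56+0.59)/2 = 0.575 → q = 2.06×1.67×0.575 = 1.978 m³/s
Panel 4-5: Δb = 0.81 m, d̄ = (1.79+2.12)/2 = 1.955, v̄ = (0.59+0.58)/2 = 0.585 → q = 0.81×1.955×0.585 = 0.9264 m³/s
Panel 5-6: Δb = 1.58 m, d̄ = (2.12+0.49)/2 = 1.305, v̄ = (0.58+0.28)/2 = 0.43 → q = 1.58×1.305×0.43 = 0.8866 m³/s
Q = Σ q = 4.158 m³/s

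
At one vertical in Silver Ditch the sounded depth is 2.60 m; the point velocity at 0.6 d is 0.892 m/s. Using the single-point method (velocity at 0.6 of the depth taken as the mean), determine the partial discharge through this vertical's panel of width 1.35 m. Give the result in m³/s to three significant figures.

v̄ = v₀.₆ = 0.892 m/s
q = v̄ × d × w = 0.8920 × 2.60 × 1.35 = 3.131 m³/s

3.13 m³/s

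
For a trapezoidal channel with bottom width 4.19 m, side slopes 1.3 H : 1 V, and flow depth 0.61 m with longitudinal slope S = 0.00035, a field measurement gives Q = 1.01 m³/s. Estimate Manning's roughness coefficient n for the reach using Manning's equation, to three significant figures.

0.0350

A = (b + z·y)·y = (4.19 + 1.3×0.61)×0.61 = 3.040 m²
P = b + 2y√(1+z²) = 4.19 + 2×0.61×√(1+1.3²) = 6.191 m
R = A/P = 3.040/6.191 = 0.4910 m
n = (1/Q)·A·R^(2/3)·S^(1/2) = (1/1.01) × 3.040 × 0.6224 × 0.01871 = 0.03504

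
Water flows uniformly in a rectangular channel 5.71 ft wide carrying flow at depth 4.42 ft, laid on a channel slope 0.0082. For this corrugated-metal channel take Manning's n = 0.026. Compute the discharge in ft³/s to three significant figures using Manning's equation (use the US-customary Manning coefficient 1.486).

189 ft³/s

A = b·y = 5.71 × 4.42 = 25.24 ft²
P = b + 2y = 5.71 + 2×4.42 = 14.55 ft
R = A/P = 25.24/14.55 = 1.735 ft
Q = (1.486/n)·A·R^(2/3)·S^(1/2) = (1.486/0.026) × 25.24 × 1.735^(2/3) × 0.0082^(1/2) = 188.6 ft³/s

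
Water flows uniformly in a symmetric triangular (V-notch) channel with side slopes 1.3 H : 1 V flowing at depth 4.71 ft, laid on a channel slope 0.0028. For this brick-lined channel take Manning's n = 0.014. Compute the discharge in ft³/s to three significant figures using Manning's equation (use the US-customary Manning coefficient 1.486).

A = z·y² = 1.3×4.71² = 28.84 ft²
P = 2y√(1+z²) = 2×4.71×√(1+1.3²) = 15.45 ft
R = A/P = 28.84/15.45 = 1.867 ft
Q = (1.486/n)·A·R^(2/3)·S^(1/2) = (1.486/0.014) × 28.84 × 1.867^(2/3) × 0.0028^(1/2) = 245.6 ft³/s

246 ft³/s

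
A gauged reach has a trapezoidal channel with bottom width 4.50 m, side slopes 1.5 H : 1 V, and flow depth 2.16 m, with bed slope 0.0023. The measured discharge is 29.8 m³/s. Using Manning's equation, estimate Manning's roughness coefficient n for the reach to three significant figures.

A = (b + z·y)·y = (4.50 + 1.5×2.16)×2.16 = 16.72 m²
P = b + 2y√(1+z²) = 4.50 + 2×2.16×√(1+1.5²) = 12.29 m
R = A/P = 16.72/12.29 = 1.361 m
n = (1/Q)·A·R^(2/3)·S^(1/2) = (1/29.8) × 16.72 × 1.228 × 0.04796 = 0.03304

0.0330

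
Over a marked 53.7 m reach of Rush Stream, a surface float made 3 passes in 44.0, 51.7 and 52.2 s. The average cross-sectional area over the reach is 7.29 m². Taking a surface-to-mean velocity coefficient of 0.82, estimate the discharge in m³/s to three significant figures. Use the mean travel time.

6.51 m³/s

t̄ = (44.0 + 51.7 + 52.2) / 3 = 49.3 s
v_surface = L / t̄ = 53.7 / 49.3 = 1.089 m/s
v_mean = 0.82 × 1.089 = 0.8932 m/s
Q = A × v_mean = 7.29 × 0.8932 = 6.511 m³/s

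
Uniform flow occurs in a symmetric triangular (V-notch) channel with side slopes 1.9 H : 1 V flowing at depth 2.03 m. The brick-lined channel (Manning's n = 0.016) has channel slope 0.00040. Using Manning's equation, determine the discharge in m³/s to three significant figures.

A = z·y² = 1.9×2.03² = 7.830 m²
P = 2y√(1+z²) = 2×2.03×√(1+1.9²) = 8.717 m
R = A/P = 7.830/8.717 = 0.8982 m
Q = (1/n)·A·R^(2/3)·S^(1/2) = (1/0.016) × 7.830 × 0.8982^(2/3) × 0.00040^(1/2) = 9.111 m³/s

9.11 m³/s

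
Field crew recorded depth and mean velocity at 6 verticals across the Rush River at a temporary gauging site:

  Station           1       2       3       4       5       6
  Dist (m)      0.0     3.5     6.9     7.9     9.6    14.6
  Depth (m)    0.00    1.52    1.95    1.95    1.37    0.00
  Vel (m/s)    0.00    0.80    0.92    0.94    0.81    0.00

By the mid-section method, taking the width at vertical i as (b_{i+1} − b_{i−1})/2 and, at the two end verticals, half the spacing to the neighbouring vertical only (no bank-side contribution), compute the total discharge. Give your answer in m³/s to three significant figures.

14.3 m³/s

w_2 = (6.9 − 0.0)/2 = 3.45 m; q_2 = 0.80 × 1.52 × 3.45 = 4.195 m³/s
w_3 = (7.9 − 3.5)/2 = 2.2 m; q_3 = 0.92 × 1.95 × 2.2 = 3.947 m³/s
w_4 = (9.6 − 6.9)/2 = 1.35 m; q_4 = 0.94 × 1.95 × 1.35 = 2.475 m³/s
w_5 = (14.6 − 7.9)/2 = 3.35 m; q_5 = 0.81 × 1.37 × 3.35 = 3.717 m³/s
Stations 1, 6 contribute zero (depth or velocity is 0).
Q = Σ qᵢ = 14.33 m³/s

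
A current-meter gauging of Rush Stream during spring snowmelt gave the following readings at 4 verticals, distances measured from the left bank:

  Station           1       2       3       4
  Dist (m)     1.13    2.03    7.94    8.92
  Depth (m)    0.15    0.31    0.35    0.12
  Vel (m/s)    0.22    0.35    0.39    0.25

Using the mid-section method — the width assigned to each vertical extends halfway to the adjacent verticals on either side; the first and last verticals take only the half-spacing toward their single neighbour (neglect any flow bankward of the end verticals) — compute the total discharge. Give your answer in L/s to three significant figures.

w_1 = (2.03 − 1.13)/2 = 0.45 m; q_1 = 0.22 × 0.15 × 0.45 = 0.01485 m³/s
w_2 = (7.94 − 1.13)/2 = 3.405 m; q_2 = 0.35 × 0.31 × 3.405 = 0.3694 m³/s
w_3 = (8.92 − 2.03)/2 = 3.445 m; q_3 = 0.39 × 0.35 × 3.445 = 0.4702 m³/s
w_4 = (8.92 − 7.94)/2 = 0.49 m; q_4 = 0.25 × 0.12 × 0.49 = 0.01470 m³/s
Q = Σ qᵢ = 0.8692 m³/s
= 0.8692 × 1000 = 869.2 L/s

869 L/s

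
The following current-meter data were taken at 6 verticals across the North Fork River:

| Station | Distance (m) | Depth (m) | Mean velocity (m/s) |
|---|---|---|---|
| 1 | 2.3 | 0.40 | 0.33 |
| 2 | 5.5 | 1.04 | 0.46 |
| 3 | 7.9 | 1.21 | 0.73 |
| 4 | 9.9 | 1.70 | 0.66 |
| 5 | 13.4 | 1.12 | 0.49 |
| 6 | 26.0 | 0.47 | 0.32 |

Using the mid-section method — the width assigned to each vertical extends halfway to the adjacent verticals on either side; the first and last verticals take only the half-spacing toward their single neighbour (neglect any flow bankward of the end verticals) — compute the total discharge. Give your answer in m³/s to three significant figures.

w_1 = (5.5 − 2.3)/2 = 1.6 m; q_1 = 0.33 × 0.40 × 1.6 = 0.2112 m³/s
w_2 = (7.9 − 2.3)/2 = 2.8 m; q_2 = 0.46 × 1.04 × 2.8 = 1.340 m³/s
w_3 = (9.9 − 5.5)/2 = 2.2 m; q_3 = 0.73 × 1.21 × 2.2 = 1.943 m³/s
w_4 = (13.4 − 7.9)/2 = 2.75 m; q_4 = 0.66 × 1.70 × 2.75 = 3.086 m³/s
w_5 = (26.0 − 9.9)/2 = 8.05 m; q_5 = 0.49 × 1.12 × 8.05 = 4.418 m³/s
w_6 = (26.0 − 13.4)/2 = 6.3 m; q_6 = 0.32 × 0.47 × 6.3 = 0.9475 m³/s
Q = Σ qᵢ = 11.94 m³/s

11.9 m³/s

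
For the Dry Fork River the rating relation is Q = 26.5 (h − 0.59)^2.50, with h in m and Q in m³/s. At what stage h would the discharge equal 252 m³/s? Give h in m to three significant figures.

3.05 m

h − h₀ = (Q/C)^(1/b) = (252/26.5)^(1/2.50) = 2.462 m
h = 0.59 + 2.462 = 3.052 m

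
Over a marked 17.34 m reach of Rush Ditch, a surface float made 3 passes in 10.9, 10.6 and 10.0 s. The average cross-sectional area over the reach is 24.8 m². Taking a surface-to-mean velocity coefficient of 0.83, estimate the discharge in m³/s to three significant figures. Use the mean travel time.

34.0 m³/s

t̄ = (10.9 + 10.6 + 10.0) / 3 = 10.5 s
v_surface = L / t̄ = 17.34 / 10.5 = 1.651 m/s
v_mean = 0.83 × 1.651 = 1.371 m/s
Q = A × v_mean = 24.8 × 1.371 = 33.99 m³/s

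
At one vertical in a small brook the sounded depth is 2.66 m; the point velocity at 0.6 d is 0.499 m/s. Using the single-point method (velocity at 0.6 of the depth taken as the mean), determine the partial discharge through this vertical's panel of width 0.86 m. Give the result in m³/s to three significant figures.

v̄ = v₀.₆ = 0.499 m/s
q = v̄ × d × w = 0.4990 × 2.66 × 0.86 = 1.142 m³/s

1.14 m³/s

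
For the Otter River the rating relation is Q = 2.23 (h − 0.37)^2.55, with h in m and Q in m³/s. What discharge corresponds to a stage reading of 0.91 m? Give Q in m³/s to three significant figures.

Q = 2.23 × (0.91 − 0.37)^2.55 = 2.23 × 0.54^2.55 = 0.4633 m³/s

0.463 m³/s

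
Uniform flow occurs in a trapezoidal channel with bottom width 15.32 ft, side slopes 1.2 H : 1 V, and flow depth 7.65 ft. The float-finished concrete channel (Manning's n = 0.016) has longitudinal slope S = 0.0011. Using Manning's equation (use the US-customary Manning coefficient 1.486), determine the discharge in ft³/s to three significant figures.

A = (b + z·y)·y = (15.32 + 1.2×7.65)×7.65 = 187.4 ft²
P = b + 2y√(1+z²) = 15.32 + 2×7.65×√(1+1.2²) = 39.22 ft
R = A/P = 187.4/39.22 = 4.779 ft
Q = (1.486/n)·A·R^(2/3)·S^(1/2) = (1.486/0.016) × 187.4 × 4.779^(2/3) × 0.0011^(1/2) = 1638 ft³/s

1640 ft³/s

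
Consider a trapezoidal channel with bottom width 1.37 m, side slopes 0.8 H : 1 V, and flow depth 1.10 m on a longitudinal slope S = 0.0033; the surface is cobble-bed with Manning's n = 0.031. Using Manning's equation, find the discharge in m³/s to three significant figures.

3.23 m³/s

A = (b + z·y)·y = (1.37 + 0.8×1.10)×1.10 = 2.475 m²
P = b + 2y√(1+z²) = 1.37 + 2×1.10×√(1+0.8²) = 4.187 m
R = A/P = 2.475/4.187 = 0.5911 m
Q = (1/n)·A·R^(2/3)·S^(1/2) = (1/0.031) × 2.475 × 0.5911^(2/3) × 0.0033^(1/2) = 3.230 m³/s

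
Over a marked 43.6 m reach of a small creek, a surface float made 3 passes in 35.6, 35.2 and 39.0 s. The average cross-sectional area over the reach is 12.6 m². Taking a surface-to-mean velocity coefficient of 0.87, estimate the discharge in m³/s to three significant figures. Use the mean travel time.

13.1 m³/s

t̄ = (35.6 + 35.2 + 39.0) / 3 = 36.6 s
v_surface = L / t̄ = 43.6 / 36.6 = 1.191 m/s
v_mean = 0.87 × 1.191 = 1.036 m/s
Q = A × v_mean = 12.6 × 1.036 = 13.06 m³/s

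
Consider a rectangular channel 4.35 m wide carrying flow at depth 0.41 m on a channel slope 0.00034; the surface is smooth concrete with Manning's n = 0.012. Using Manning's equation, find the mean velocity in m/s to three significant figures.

A = b·y = 4.35 × 0.41 = 1.784 m²
P = b + 2y = 4.35 + 2×0.41 = 5.170 m
R = A/P = 1.784/5.170 = 0.3450 m
Q = (1/n)·A·R^(2/3)·S^(1/2) = (1/0.012) × 1.784 × 0.3450^(2/3) × 0.00034^(1/2) = 1.348 m³/s
V = Q/A = 1.348/1.784 = 0.7558 m/s

0.756 m/s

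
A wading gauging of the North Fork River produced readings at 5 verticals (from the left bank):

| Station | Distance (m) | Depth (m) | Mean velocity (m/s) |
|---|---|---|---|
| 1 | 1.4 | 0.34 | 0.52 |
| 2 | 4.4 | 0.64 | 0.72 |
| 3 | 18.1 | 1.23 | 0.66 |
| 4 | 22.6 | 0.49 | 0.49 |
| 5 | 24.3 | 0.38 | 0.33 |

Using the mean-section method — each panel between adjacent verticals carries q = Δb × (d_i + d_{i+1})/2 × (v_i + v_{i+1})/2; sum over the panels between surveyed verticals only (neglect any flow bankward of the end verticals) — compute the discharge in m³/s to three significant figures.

12.3 m³/s

Panel 1-2: Δb = 3 m, d̄ = (0.34+0.64)/2 = 0.49, v̄ = (0.52+0.72)/2 = 0.62 → q = 3×0.49×0.62 = 0.9114 m³/s
Panel 2-3: Δb = 13.7 m, d̄ = (0.64+1.23)/2 = 0.935, v̄ = (0.72+0.66)/2 = 0.69 → q = 13.7×0.935×0.69 = 8.839 m³/s
Panel 3-4: Δb = 4.5 m, d̄ = (1.23+0.49)/2 = 0.86, v̄ = (0.66+0.49)/2 = 0.575 → q = 4.5×0.86×0.575 = 2.225 m³/s
Panel 4-5: Δb = 1.7 m, d̄ = (0.49+0.38)/2 = 0.435, v̄ = (0.49+0.33)/2 = 0.41 → q = 1.7×0.435×0.41 = 0.3032 m³/s
Q = Σ q = 12.28 m³/s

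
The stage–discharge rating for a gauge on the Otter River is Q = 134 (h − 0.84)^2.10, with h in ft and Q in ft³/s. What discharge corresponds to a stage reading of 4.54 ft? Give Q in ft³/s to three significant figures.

2090 ft³/s

Q = 134 × (4.54 − 0.84)^2.10 = 134 × 3.7^2.10 = 2091 ft³/s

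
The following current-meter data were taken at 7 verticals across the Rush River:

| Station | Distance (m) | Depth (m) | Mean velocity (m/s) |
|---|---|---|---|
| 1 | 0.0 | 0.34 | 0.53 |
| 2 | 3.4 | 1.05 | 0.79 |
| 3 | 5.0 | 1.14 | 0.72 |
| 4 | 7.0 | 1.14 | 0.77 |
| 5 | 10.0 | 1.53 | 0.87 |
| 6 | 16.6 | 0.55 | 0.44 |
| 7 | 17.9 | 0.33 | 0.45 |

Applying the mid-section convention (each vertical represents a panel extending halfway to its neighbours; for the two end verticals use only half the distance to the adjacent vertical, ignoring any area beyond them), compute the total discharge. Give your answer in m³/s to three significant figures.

13.5 m³/s

w_1 = (3.4 − 0.0)/2 = 1.7 m; q_1 = 0.53 × 0.34 × 1.7 = 0.3063 m³/s
w_2 = (5.0 − 0.0)/2 = 2.5 m; q_2 = 0.79 × 1.05 × 2.5 = 2.074 m³/s
w_3 = (7.0 − 3.4)/2 = 1.8 m; q_3 = 0.72 × 1.14 × 1.8 = 1.477 m³/s
w_4 = (10.0 − 5.0)/2 = 2.5 m; q_4 = 0.77 × 1.14 × 2.5 = 2.195 m³/s
w_5 = (16.6 − 7.0)/2 = 4.8 m; q_5 = 0.87 × 1.53 × 4.8 = 6.389 m³/s
w_6 = (17.9 − 10.0)/2 = 3.95 m; q_6 = 0.44 × 0.55 × 3.95 = 0.9559 m³/s
w_7 = (17.9 − 16.6)/2 = 0.65 m; q_7 = 0.45 × 0.33 × 0.65 = 0.09653 m³/s
Q = Σ qᵢ = 13.49 m³/s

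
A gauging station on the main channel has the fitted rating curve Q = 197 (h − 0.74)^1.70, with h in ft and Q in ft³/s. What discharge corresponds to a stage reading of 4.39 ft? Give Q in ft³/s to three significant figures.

1780 ft³/s

Q = 197 × (4.39 − 0.74)^1.70 = 197 × 3.65^1.70 = 1780 ft³/s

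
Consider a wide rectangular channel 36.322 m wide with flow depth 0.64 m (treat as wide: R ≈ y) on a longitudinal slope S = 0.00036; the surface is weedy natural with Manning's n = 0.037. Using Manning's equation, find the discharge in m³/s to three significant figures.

8.85 m³/s

A = b·y = 36.322 × 0.64 = 23.25 m²
Wide channel: R ≈ y = 0.64 m
Q = (1/n)·A·R^(2/3)·S^(1/2) = (1/0.037) × 23.25 × 0.6400^(2/3) × 0.00036^(1/2) = 8.853 m³/s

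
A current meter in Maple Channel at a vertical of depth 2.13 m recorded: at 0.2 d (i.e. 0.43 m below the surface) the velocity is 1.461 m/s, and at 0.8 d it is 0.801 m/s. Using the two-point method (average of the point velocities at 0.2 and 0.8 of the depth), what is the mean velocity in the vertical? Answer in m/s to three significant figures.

1.13 m/s

v̄ = (1.461 + 0.801) / 2 = 1.131 m/s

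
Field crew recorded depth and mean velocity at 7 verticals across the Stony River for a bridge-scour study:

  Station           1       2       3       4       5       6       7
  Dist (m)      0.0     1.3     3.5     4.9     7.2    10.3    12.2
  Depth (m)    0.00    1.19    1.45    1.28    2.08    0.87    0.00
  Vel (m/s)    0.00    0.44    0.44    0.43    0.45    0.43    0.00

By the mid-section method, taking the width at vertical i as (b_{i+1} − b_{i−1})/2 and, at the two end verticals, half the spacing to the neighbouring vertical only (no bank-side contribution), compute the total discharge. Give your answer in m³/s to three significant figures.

w_2 = (3.5 − 0.0)/2 = 1.75 m; q_2 = 0.44 × 1.19 × 1.75 = 0.9163 m³/s
w_3 = (4.9 − 1.3)/2 = 1.8 m; q_3 = 0.44 × 1.45 × 1.8 = 1.148 m³/s
w_4 = (7.2 − 3.5)/2 = 1.85 m; q_4 = 0.43 × 1.28 × 1.85 = 1.018 m³/s
w_5 = (10.3 − 4.9)/2 = 2.7 m; q_5 = 0.45 × 2.08 × 2.7 = 2.527 m³/s
w_6 = (12.2 − 7.2)/2 = 2.5 m; q_6 = 0.43 × 0.87 × 2.5 = 0.9353 m³/s
Stations 1, 7 contribute zero (depth or velocity is 0).
Q = Σ qᵢ = 6.545 m³/s

6.55 m³/s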